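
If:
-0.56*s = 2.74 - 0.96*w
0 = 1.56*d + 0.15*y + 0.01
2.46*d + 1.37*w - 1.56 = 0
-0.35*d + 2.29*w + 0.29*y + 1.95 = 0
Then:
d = 0.61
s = -4.81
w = 0.05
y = -6.38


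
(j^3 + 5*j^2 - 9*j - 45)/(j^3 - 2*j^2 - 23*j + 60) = (j + 3)/(j - 4)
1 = 1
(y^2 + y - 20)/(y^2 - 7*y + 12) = (y + 5)/(y - 3)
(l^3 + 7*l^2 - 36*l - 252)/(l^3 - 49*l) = (l^2 - 36)/(l*(l - 7))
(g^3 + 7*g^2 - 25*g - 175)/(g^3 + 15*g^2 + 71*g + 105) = (g - 5)/(g + 3)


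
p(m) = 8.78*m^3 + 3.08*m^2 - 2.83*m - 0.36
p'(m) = 26.34*m^2 + 6.16*m - 2.83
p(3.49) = 400.50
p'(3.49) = 339.49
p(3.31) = 342.42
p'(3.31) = 306.14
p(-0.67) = 0.28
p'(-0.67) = 4.87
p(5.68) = 1691.87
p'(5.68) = 881.95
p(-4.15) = -563.11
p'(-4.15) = 425.25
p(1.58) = 37.49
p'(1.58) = 72.66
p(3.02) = 261.02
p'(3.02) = 256.00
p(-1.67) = -27.94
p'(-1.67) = 60.34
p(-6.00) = -1768.98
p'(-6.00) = 908.45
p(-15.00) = -28897.41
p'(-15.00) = 5831.27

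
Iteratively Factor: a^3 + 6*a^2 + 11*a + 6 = (a + 2)*(a^2 + 4*a + 3) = (a + 1)*(a + 2)*(a + 3)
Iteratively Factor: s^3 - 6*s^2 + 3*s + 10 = (s - 5)*(s^2 - s - 2) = (s - 5)*(s + 1)*(s - 2)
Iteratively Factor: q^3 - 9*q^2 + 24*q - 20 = (q - 2)*(q^2 - 7*q + 10) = (q - 2)^2*(q - 5)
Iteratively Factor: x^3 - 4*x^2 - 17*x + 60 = (x + 4)*(x^2 - 8*x + 15) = (x - 3)*(x + 4)*(x - 5)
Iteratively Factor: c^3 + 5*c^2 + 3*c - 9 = (c + 3)*(c^2 + 2*c - 3) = (c - 1)*(c + 3)*(c + 3)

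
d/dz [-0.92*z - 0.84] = -0.920000000000000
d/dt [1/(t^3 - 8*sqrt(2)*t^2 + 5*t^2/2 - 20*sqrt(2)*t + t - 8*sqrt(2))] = 4*(-3*t^2 - 5*t + 16*sqrt(2)*t - 1 + 20*sqrt(2))/(2*t^3 - 16*sqrt(2)*t^2 + 5*t^2 - 40*sqrt(2)*t + 2*t - 16*sqrt(2))^2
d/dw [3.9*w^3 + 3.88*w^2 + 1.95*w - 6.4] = 11.7*w^2 + 7.76*w + 1.95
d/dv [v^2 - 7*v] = 2*v - 7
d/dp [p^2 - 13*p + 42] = 2*p - 13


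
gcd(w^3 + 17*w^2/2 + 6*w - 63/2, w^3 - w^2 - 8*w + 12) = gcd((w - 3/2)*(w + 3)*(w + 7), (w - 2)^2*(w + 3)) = w + 3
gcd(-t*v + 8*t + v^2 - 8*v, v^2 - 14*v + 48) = v - 8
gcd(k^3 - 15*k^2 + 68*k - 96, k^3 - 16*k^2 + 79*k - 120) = k^2 - 11*k + 24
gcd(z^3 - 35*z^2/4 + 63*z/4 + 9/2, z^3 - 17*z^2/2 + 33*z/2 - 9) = z - 6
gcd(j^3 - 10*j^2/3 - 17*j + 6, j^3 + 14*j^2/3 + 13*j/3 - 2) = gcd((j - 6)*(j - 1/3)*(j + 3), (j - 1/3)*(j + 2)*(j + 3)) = j^2 + 8*j/3 - 1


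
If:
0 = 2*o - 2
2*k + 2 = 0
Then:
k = -1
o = 1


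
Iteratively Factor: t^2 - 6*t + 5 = (t - 1)*(t - 5)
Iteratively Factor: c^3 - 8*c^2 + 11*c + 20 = (c - 4)*(c^2 - 4*c - 5) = (c - 5)*(c - 4)*(c + 1)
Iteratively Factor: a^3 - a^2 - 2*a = (a)*(a^2 - a - 2) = a*(a + 1)*(a - 2)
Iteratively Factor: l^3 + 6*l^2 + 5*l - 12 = (l + 3)*(l^2 + 3*l - 4) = (l - 1)*(l + 3)*(l + 4)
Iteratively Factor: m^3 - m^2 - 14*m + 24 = (m - 3)*(m^2 + 2*m - 8) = (m - 3)*(m - 2)*(m + 4)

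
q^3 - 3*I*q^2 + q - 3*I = (q - 3*I)*(q - I)*(q + I)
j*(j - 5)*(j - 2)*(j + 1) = j^4 - 6*j^3 + 3*j^2 + 10*j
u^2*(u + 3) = u^3 + 3*u^2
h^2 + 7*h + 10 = (h + 2)*(h + 5)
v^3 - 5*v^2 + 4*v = v*(v - 4)*(v - 1)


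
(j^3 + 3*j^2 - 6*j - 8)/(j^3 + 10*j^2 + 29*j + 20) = (j - 2)/(j + 5)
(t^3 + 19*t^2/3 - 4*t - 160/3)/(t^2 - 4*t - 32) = (3*t^2 + 7*t - 40)/(3*(t - 8))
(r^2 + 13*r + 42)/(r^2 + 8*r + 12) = (r + 7)/(r + 2)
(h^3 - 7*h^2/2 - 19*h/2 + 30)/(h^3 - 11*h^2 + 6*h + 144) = (h^2 - 13*h/2 + 10)/(h^2 - 14*h + 48)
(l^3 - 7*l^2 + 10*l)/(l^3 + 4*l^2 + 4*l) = (l^2 - 7*l + 10)/(l^2 + 4*l + 4)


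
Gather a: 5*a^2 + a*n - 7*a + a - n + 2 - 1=5*a^2 + a*(n - 6) - n + 1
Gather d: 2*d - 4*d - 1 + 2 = 1 - 2*d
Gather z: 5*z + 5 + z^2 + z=z^2 + 6*z + 5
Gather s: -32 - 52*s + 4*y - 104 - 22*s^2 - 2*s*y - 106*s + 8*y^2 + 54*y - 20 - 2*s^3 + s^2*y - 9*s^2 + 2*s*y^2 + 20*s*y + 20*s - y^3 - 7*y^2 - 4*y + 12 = -2*s^3 + s^2*(y - 31) + s*(2*y^2 + 18*y - 138) - y^3 + y^2 + 54*y - 144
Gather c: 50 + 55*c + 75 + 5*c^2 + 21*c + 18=5*c^2 + 76*c + 143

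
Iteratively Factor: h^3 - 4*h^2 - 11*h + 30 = (h - 2)*(h^2 - 2*h - 15) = (h - 5)*(h - 2)*(h + 3)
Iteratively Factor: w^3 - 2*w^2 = (w)*(w^2 - 2*w) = w^2*(w - 2)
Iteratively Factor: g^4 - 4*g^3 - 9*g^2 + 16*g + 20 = (g + 2)*(g^3 - 6*g^2 + 3*g + 10) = (g - 5)*(g + 2)*(g^2 - g - 2) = (g - 5)*(g + 1)*(g + 2)*(g - 2)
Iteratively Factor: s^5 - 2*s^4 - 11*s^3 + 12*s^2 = (s)*(s^4 - 2*s^3 - 11*s^2 + 12*s) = s^2*(s^3 - 2*s^2 - 11*s + 12) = s^2*(s - 1)*(s^2 - s - 12) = s^2*(s - 4)*(s - 1)*(s + 3)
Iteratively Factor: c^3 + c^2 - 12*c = (c + 4)*(c^2 - 3*c) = c*(c + 4)*(c - 3)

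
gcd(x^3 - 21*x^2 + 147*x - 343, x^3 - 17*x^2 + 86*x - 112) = x - 7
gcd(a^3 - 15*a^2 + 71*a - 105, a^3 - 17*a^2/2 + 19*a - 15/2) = a^2 - 8*a + 15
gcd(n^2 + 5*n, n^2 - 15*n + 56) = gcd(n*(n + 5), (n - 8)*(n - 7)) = 1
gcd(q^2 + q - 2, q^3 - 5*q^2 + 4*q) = q - 1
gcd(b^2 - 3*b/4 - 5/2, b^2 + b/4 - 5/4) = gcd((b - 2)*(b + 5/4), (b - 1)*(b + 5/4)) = b + 5/4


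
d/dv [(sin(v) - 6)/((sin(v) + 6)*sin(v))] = (-cos(v) + 12/tan(v) + 36*cos(v)/sin(v)^2)/(sin(v) + 6)^2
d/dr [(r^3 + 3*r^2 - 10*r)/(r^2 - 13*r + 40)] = (r^4 - 26*r^3 + 91*r^2 + 240*r - 400)/(r^4 - 26*r^3 + 249*r^2 - 1040*r + 1600)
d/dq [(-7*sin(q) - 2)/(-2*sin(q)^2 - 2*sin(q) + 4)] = (-4*sin(q) + 7*cos(q)^2 - 23)*cos(q)/(2*(sin(q)^2 + sin(q) - 2)^2)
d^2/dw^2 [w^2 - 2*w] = 2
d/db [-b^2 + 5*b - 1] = 5 - 2*b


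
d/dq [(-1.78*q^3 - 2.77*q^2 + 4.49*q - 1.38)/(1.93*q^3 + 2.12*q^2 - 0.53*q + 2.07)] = (1.77635683940025e-15*q^5 + 1.5725*q^4 - 15.4446*q^3 - 11.1143*q^2 - 5.6166*q + 8.5629)/(3.7249*q^6 + 8.1832*q^5 + 2.4486*q^4 + 5.743*q^3 + 9.0577*q^2 - 2.1942*q + 4.2849)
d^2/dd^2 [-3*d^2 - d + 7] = -6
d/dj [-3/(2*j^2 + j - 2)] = 3*(4*j + 1)/(2*j^2 + j - 2)^2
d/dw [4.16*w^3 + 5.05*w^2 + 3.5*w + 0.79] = 12.48*w^2 + 10.1*w + 3.5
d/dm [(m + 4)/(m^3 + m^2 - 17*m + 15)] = (m^3 + m^2 - 17*m - (m + 4)*(3*m^2 + 2*m - 17) + 15)/(m^3 + m^2 - 17*m + 15)^2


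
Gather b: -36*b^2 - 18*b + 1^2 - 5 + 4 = -36*b^2 - 18*b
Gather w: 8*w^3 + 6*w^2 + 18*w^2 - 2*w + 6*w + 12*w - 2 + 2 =8*w^3 + 24*w^2 + 16*w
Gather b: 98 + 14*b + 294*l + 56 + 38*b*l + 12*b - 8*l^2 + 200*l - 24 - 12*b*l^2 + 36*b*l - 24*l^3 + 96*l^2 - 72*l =b*(-12*l^2 + 74*l + 26) - 24*l^3 + 88*l^2 + 422*l + 130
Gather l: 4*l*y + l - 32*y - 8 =l*(4*y + 1) - 32*y - 8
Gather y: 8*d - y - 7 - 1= 8*d - y - 8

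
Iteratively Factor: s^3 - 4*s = (s)*(s^2 - 4) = s*(s + 2)*(s - 2)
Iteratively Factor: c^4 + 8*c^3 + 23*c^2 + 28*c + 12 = (c + 1)*(c^3 + 7*c^2 + 16*c + 12) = (c + 1)*(c + 2)*(c^2 + 5*c + 6) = (c + 1)*(c + 2)^2*(c + 3)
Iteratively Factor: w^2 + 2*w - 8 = (w - 2)*(w + 4)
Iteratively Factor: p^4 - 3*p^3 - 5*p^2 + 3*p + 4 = (p + 1)*(p^3 - 4*p^2 - p + 4) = (p - 4)*(p + 1)*(p^2 - 1) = (p - 4)*(p + 1)^2*(p - 1)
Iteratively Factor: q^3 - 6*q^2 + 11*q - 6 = (q - 3)*(q^2 - 3*q + 2) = (q - 3)*(q - 2)*(q - 1)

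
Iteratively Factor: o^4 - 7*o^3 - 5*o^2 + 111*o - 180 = (o - 3)*(o^3 - 4*o^2 - 17*o + 60) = (o - 3)*(o + 4)*(o^2 - 8*o + 15) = (o - 3)^2*(o + 4)*(o - 5)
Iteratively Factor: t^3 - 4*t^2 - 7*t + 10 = (t + 2)*(t^2 - 6*t + 5) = (t - 5)*(t + 2)*(t - 1)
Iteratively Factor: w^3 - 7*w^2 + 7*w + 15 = (w + 1)*(w^2 - 8*w + 15) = (w - 5)*(w + 1)*(w - 3)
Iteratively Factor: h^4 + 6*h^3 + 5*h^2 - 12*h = (h)*(h^3 + 6*h^2 + 5*h - 12) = h*(h - 1)*(h^2 + 7*h + 12) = h*(h - 1)*(h + 4)*(h + 3)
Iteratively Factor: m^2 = (m)*(m)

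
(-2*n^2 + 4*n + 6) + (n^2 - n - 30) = -n^2 + 3*n - 24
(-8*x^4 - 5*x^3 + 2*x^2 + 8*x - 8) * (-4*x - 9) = 32*x^5 + 92*x^4 + 37*x^3 - 50*x^2 - 40*x + 72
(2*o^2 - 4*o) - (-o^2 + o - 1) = 3*o^2 - 5*o + 1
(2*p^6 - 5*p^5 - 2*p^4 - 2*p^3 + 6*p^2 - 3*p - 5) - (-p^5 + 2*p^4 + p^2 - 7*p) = 2*p^6 - 4*p^5 - 4*p^4 - 2*p^3 + 5*p^2 + 4*p - 5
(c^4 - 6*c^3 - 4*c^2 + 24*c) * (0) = 0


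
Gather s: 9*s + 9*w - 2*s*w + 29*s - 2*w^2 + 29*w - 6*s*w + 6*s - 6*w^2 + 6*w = s*(44 - 8*w) - 8*w^2 + 44*w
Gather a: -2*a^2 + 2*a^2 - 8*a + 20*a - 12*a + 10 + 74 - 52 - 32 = 0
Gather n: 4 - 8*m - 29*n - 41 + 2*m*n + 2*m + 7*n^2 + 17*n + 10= -6*m + 7*n^2 + n*(2*m - 12) - 27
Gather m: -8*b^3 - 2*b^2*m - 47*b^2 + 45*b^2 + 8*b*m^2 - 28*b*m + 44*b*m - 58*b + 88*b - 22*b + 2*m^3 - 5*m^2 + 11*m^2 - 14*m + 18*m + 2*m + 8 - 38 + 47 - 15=-8*b^3 - 2*b^2 + 8*b + 2*m^3 + m^2*(8*b + 6) + m*(-2*b^2 + 16*b + 6) + 2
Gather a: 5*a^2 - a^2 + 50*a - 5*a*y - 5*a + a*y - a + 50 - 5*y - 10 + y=4*a^2 + a*(44 - 4*y) - 4*y + 40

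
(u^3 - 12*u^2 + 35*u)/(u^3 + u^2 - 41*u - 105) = u*(u - 5)/(u^2 + 8*u + 15)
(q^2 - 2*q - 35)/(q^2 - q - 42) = (q + 5)/(q + 6)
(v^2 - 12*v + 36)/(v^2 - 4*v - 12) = (v - 6)/(v + 2)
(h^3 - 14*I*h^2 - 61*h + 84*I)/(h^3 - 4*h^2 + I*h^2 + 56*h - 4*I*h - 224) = (h^2 - 7*I*h - 12)/(h^2 + h*(-4 + 8*I) - 32*I)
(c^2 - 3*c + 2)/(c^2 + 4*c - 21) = (c^2 - 3*c + 2)/(c^2 + 4*c - 21)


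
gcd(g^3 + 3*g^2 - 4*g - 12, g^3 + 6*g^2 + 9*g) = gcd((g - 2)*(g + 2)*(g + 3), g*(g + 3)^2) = g + 3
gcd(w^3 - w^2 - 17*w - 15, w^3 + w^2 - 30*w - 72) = w + 3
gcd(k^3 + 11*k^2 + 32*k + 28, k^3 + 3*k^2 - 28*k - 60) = k + 2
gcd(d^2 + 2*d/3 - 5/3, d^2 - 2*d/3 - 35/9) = d + 5/3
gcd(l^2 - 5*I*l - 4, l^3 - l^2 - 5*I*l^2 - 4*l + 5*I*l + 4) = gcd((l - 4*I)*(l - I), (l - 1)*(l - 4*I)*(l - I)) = l^2 - 5*I*l - 4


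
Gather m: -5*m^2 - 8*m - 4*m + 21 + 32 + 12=-5*m^2 - 12*m + 65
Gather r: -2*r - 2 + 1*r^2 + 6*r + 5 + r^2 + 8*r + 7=2*r^2 + 12*r + 10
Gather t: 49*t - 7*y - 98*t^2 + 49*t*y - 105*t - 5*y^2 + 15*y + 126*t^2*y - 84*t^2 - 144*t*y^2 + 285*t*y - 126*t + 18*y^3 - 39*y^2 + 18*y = t^2*(126*y - 182) + t*(-144*y^2 + 334*y - 182) + 18*y^3 - 44*y^2 + 26*y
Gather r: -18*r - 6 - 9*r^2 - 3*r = -9*r^2 - 21*r - 6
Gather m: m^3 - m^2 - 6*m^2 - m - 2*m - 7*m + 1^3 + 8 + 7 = m^3 - 7*m^2 - 10*m + 16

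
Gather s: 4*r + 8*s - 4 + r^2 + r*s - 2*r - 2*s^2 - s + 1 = r^2 + 2*r - 2*s^2 + s*(r + 7) - 3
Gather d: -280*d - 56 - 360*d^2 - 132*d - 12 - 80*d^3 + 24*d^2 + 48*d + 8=-80*d^3 - 336*d^2 - 364*d - 60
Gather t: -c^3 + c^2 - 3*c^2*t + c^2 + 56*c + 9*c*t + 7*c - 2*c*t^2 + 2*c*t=-c^3 + 2*c^2 - 2*c*t^2 + 63*c + t*(-3*c^2 + 11*c)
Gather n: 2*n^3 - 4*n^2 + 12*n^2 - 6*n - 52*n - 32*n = 2*n^3 + 8*n^2 - 90*n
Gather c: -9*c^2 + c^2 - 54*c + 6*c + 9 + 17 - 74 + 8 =-8*c^2 - 48*c - 40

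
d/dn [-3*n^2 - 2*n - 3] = -6*n - 2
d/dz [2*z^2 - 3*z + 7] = 4*z - 3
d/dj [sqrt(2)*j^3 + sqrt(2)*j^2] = sqrt(2)*j*(3*j + 2)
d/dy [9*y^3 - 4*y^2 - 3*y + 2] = 27*y^2 - 8*y - 3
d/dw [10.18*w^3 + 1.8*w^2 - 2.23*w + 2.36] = 30.54*w^2 + 3.6*w - 2.23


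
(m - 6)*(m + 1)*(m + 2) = m^3 - 3*m^2 - 16*m - 12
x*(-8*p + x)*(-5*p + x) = 40*p^2*x - 13*p*x^2 + x^3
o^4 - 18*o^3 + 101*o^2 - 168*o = o*(o - 8)*(o - 7)*(o - 3)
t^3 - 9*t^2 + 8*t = t*(t - 8)*(t - 1)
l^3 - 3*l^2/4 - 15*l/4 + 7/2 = (l - 7/4)*(l - 1)*(l + 2)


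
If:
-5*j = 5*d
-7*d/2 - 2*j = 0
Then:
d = 0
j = 0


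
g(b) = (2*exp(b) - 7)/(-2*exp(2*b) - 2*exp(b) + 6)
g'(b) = (2*exp(b) - 7)*(4*exp(2*b) + 2*exp(b))/(-2*exp(2*b) - 2*exp(b) + 6)^2 + 2*exp(b)/(-2*exp(2*b) - 2*exp(b) + 6) = ((2*exp(b) - 7)*(2*exp(b) + 1)/2 - exp(2*b) - exp(b) + 3)*exp(b)/(exp(2*b) + exp(b) - 3)^2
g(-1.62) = -1.20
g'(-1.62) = -0.05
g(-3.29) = -1.17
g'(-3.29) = -0.00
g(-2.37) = -1.18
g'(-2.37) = -0.01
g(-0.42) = -1.49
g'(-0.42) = -0.84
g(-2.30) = -1.18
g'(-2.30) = -0.01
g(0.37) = 3.77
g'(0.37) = -41.82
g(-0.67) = -1.34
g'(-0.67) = -0.39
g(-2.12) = -1.18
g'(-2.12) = -0.02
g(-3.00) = -1.17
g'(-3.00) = 0.00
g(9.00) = 0.00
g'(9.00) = 0.00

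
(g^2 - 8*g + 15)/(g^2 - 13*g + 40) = (g - 3)/(g - 8)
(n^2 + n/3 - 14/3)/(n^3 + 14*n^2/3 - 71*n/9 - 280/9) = 3*(n - 2)/(3*n^2 + 7*n - 40)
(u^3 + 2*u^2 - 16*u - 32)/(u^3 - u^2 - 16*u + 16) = (u + 2)/(u - 1)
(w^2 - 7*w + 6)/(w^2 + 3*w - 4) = (w - 6)/(w + 4)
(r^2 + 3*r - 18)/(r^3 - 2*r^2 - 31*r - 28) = (-r^2 - 3*r + 18)/(-r^3 + 2*r^2 + 31*r + 28)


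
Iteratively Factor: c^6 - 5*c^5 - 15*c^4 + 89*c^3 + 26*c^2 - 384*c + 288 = (c - 4)*(c^5 - c^4 - 19*c^3 + 13*c^2 + 78*c - 72) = (c - 4)*(c + 3)*(c^4 - 4*c^3 - 7*c^2 + 34*c - 24) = (c - 4)*(c - 1)*(c + 3)*(c^3 - 3*c^2 - 10*c + 24) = (c - 4)*(c - 1)*(c + 3)^2*(c^2 - 6*c + 8) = (c - 4)^2*(c - 1)*(c + 3)^2*(c - 2)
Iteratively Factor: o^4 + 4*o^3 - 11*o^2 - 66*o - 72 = (o + 3)*(o^3 + o^2 - 14*o - 24) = (o - 4)*(o + 3)*(o^2 + 5*o + 6) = (o - 4)*(o + 3)^2*(o + 2)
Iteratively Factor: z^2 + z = (z)*(z + 1)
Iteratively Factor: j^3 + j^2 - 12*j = (j)*(j^2 + j - 12) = j*(j + 4)*(j - 3)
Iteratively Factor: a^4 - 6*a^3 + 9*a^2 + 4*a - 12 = (a - 2)*(a^3 - 4*a^2 + a + 6) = (a - 2)*(a + 1)*(a^2 - 5*a + 6) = (a - 3)*(a - 2)*(a + 1)*(a - 2)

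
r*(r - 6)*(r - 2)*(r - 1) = r^4 - 9*r^3 + 20*r^2 - 12*r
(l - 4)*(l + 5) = l^2 + l - 20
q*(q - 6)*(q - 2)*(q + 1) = q^4 - 7*q^3 + 4*q^2 + 12*q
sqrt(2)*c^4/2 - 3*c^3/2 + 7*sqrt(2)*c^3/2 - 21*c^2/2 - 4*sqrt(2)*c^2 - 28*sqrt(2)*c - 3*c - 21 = (c + 7)*(c - 3*sqrt(2))*(c + sqrt(2))*(sqrt(2)*c/2 + 1/2)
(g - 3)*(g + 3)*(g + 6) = g^3 + 6*g^2 - 9*g - 54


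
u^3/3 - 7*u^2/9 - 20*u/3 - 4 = (u/3 + 1)*(u - 6)*(u + 2/3)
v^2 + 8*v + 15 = (v + 3)*(v + 5)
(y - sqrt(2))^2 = y^2 - 2*sqrt(2)*y + 2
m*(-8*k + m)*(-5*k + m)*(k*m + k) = 40*k^3*m^2 + 40*k^3*m - 13*k^2*m^3 - 13*k^2*m^2 + k*m^4 + k*m^3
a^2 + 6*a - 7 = (a - 1)*(a + 7)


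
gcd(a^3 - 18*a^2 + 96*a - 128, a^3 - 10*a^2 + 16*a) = a^2 - 10*a + 16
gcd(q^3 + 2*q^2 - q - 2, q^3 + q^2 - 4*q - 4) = q^2 + 3*q + 2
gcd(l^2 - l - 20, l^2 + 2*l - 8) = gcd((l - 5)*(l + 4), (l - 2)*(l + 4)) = l + 4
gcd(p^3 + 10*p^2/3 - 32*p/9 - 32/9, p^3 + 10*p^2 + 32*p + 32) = p + 4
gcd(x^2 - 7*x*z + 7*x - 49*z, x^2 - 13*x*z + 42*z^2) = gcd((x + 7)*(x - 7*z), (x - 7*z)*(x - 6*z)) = x - 7*z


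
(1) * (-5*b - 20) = -5*b - 20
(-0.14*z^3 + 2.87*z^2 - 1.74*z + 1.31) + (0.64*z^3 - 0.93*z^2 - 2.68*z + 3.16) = 0.5*z^3 + 1.94*z^2 - 4.42*z + 4.47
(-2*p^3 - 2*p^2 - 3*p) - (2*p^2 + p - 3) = -2*p^3 - 4*p^2 - 4*p + 3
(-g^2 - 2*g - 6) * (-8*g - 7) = 8*g^3 + 23*g^2 + 62*g + 42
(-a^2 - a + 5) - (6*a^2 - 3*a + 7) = -7*a^2 + 2*a - 2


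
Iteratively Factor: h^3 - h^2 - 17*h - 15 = (h + 1)*(h^2 - 2*h - 15) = (h + 1)*(h + 3)*(h - 5)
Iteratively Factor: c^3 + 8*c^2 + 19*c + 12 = (c + 4)*(c^2 + 4*c + 3) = (c + 3)*(c + 4)*(c + 1)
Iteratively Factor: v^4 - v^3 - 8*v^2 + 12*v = (v - 2)*(v^3 + v^2 - 6*v) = (v - 2)^2*(v^2 + 3*v) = (v - 2)^2*(v + 3)*(v)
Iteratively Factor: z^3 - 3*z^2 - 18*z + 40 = (z - 2)*(z^2 - z - 20) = (z - 2)*(z + 4)*(z - 5)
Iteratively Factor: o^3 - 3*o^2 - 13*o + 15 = (o + 3)*(o^2 - 6*o + 5) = (o - 5)*(o + 3)*(o - 1)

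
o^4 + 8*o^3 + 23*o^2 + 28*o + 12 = (o + 1)*(o + 2)^2*(o + 3)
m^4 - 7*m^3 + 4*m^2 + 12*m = m*(m - 6)*(m - 2)*(m + 1)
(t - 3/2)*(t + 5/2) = t^2 + t - 15/4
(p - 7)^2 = p^2 - 14*p + 49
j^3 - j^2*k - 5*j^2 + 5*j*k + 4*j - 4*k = (j - 4)*(j - 1)*(j - k)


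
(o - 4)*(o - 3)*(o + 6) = o^3 - o^2 - 30*o + 72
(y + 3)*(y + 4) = y^2 + 7*y + 12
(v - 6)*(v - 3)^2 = v^3 - 12*v^2 + 45*v - 54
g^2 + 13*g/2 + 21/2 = (g + 3)*(g + 7/2)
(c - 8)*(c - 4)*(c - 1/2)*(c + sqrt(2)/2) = c^4 - 25*c^3/2 + sqrt(2)*c^3/2 - 25*sqrt(2)*c^2/4 + 38*c^2 - 16*c + 19*sqrt(2)*c - 8*sqrt(2)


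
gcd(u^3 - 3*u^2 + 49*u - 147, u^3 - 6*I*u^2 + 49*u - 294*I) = u^2 + 49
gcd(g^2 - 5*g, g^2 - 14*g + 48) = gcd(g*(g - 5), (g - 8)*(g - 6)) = 1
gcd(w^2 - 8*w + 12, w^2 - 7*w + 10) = w - 2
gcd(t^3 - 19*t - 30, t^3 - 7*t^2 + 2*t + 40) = t^2 - 3*t - 10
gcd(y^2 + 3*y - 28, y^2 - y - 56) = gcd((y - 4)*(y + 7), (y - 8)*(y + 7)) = y + 7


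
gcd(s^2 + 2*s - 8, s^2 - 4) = s - 2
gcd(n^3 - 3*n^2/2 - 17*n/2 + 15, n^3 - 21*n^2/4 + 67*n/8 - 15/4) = n^2 - 9*n/2 + 5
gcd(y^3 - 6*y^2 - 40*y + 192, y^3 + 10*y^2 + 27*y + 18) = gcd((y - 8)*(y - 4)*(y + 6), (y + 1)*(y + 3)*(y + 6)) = y + 6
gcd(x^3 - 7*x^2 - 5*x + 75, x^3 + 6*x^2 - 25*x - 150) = x - 5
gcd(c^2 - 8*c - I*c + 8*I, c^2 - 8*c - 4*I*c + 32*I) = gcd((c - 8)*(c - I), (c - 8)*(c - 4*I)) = c - 8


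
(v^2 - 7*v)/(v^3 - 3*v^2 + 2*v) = (v - 7)/(v^2 - 3*v + 2)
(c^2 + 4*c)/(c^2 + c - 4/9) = 9*c*(c + 4)/(9*c^2 + 9*c - 4)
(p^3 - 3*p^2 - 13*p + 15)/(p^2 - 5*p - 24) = (p^2 - 6*p + 5)/(p - 8)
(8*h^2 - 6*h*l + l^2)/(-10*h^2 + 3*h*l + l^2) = (-4*h + l)/(5*h + l)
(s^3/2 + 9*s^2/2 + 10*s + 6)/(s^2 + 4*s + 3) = (s^2 + 8*s + 12)/(2*(s + 3))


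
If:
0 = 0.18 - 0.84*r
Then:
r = 0.21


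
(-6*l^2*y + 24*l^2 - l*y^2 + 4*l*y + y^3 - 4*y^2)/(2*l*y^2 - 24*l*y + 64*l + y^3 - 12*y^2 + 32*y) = (-3*l + y)/(y - 8)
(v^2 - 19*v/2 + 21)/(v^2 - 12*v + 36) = (v - 7/2)/(v - 6)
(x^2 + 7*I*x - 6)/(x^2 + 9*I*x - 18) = (x + I)/(x + 3*I)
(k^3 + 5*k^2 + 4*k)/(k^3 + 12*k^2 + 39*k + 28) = k/(k + 7)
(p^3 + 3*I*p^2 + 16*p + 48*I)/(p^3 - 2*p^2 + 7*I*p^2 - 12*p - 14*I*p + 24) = (p - 4*I)/(p - 2)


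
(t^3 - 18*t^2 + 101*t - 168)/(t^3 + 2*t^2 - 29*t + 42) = (t^2 - 15*t + 56)/(t^2 + 5*t - 14)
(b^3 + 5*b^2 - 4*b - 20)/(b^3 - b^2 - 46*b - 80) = (b - 2)/(b - 8)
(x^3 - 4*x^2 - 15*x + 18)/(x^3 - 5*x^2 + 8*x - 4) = (x^2 - 3*x - 18)/(x^2 - 4*x + 4)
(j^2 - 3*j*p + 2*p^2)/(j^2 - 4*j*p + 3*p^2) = (-j + 2*p)/(-j + 3*p)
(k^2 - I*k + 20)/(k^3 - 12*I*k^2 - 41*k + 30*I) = (k + 4*I)/(k^2 - 7*I*k - 6)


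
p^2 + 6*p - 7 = (p - 1)*(p + 7)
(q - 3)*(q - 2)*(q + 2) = q^3 - 3*q^2 - 4*q + 12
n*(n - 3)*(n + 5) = n^3 + 2*n^2 - 15*n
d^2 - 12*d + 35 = (d - 7)*(d - 5)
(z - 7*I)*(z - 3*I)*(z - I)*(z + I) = z^4 - 10*I*z^3 - 20*z^2 - 10*I*z - 21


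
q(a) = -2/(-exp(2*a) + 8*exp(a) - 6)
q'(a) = -2*(2*exp(2*a) - 8*exp(a))/(-exp(2*a) + 8*exp(a) - 6)^2 = 4*(4 - exp(a))*exp(a)/(exp(2*a) - 8*exp(a) + 6)^2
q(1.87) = -0.53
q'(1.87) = -4.45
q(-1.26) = 0.52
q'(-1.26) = 0.29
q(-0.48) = 1.40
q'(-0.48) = 4.08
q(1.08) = -0.23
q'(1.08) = 0.16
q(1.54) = -0.21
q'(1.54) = -0.14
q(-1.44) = 0.48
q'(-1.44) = 0.21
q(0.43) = -0.51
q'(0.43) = 0.98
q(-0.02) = -2.27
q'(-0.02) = 15.26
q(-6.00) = 0.33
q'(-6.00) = 0.00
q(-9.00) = 0.33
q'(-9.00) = 0.00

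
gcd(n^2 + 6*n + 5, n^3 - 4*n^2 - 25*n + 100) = n + 5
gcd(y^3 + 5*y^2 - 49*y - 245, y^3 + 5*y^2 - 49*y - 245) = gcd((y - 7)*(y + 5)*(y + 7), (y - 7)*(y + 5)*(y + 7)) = y^3 + 5*y^2 - 49*y - 245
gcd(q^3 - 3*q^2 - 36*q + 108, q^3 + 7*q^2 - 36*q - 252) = q^2 - 36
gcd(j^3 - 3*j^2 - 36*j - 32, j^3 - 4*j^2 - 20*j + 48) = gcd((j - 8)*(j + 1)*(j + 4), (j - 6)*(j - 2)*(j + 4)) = j + 4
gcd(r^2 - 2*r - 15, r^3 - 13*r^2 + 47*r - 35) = r - 5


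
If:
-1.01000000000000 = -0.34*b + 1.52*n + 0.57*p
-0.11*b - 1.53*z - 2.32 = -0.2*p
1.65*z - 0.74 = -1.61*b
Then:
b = 0.459627329192547 - 1.02484472049689*z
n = -2.88661735861393*z - 5.00646044458974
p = 7.08633540372671*z + 11.8527950310559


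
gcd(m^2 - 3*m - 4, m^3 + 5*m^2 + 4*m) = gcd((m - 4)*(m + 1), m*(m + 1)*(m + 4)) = m + 1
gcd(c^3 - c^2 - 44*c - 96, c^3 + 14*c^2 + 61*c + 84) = c^2 + 7*c + 12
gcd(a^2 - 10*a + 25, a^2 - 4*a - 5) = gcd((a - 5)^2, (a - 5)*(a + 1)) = a - 5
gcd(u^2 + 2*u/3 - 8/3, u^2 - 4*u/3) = u - 4/3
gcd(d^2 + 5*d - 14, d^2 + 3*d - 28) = d + 7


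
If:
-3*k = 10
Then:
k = -10/3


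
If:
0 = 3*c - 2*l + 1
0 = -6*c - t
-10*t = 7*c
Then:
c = 0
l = 1/2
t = 0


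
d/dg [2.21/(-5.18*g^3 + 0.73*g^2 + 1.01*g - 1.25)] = (34.3434*g^2 - 3.2266*g - 2.2321)/(5.18*g^3 - 0.73*g^2 - 1.01*g + 1.25)^2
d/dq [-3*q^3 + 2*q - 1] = 2 - 9*q^2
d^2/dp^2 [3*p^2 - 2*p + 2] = 6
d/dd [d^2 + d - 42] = 2*d + 1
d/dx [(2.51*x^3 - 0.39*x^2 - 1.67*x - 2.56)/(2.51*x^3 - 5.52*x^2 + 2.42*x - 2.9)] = (-12.8763*x^4 + 20.5318*x^3 - 12.7224*x^2 - 26.0004*x + 11.0382)/(6.3001*x^6 - 27.7104*x^5 + 42.6188*x^4 - 41.2748*x^3 + 37.8724*x^2 - 14.036*x + 8.41)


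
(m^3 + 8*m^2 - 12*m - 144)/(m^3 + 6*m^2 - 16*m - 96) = (m + 6)/(m + 4)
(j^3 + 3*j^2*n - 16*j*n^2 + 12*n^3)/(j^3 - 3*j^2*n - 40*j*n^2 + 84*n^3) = (j - n)/(j - 7*n)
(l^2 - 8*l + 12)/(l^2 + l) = (l^2 - 8*l + 12)/(l*(l + 1))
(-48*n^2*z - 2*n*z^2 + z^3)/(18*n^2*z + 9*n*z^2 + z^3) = (-8*n + z)/(3*n + z)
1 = 1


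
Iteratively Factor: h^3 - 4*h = (h)*(h^2 - 4) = h*(h + 2)*(h - 2)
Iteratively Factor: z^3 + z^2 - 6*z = (z - 2)*(z^2 + 3*z) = z*(z - 2)*(z + 3)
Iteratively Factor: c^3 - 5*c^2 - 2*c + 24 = (c - 4)*(c^2 - c - 6) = (c - 4)*(c - 3)*(c + 2)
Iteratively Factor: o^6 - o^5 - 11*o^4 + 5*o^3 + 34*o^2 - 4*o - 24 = (o - 3)*(o^5 + 2*o^4 - 5*o^3 - 10*o^2 + 4*o + 8) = (o - 3)*(o + 1)*(o^4 + o^3 - 6*o^2 - 4*o + 8) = (o - 3)*(o - 1)*(o + 1)*(o^3 + 2*o^2 - 4*o - 8) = (o - 3)*(o - 2)*(o - 1)*(o + 1)*(o^2 + 4*o + 4) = (o - 3)*(o - 2)*(o - 1)*(o + 1)*(o + 2)*(o + 2)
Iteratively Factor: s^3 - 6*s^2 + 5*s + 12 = (s - 4)*(s^2 - 2*s - 3) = (s - 4)*(s + 1)*(s - 3)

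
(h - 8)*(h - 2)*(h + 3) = h^3 - 7*h^2 - 14*h + 48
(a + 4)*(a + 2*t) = a^2 + 2*a*t + 4*a + 8*t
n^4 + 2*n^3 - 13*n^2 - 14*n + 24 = (n - 3)*(n - 1)*(n + 2)*(n + 4)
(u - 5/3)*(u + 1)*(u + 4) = u^3 + 10*u^2/3 - 13*u/3 - 20/3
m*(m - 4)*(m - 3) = m^3 - 7*m^2 + 12*m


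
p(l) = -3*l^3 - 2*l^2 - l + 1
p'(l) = -9*l^2 - 4*l - 1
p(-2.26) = 27.67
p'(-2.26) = -37.93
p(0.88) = -3.47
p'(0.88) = -11.49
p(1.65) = -19.57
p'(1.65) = -32.10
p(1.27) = -9.64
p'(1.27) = -20.60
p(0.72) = -1.88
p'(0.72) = -8.55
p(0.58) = -0.84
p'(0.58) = -6.35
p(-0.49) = 1.36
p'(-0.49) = -1.20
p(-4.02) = 167.59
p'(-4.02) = -130.36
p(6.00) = -725.00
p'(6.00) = -349.00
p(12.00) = -5483.00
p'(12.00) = -1345.00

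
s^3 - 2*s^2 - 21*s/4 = s*(s - 7/2)*(s + 3/2)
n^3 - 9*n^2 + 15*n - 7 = (n - 7)*(n - 1)^2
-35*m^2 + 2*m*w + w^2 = (-5*m + w)*(7*m + w)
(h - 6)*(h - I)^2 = h^3 - 6*h^2 - 2*I*h^2 - h + 12*I*h + 6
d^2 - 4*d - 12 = (d - 6)*(d + 2)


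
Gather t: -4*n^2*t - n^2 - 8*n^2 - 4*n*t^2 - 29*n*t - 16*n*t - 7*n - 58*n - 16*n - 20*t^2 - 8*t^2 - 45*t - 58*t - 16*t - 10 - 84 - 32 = -9*n^2 - 81*n + t^2*(-4*n - 28) + t*(-4*n^2 - 45*n - 119) - 126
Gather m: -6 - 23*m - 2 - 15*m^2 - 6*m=-15*m^2 - 29*m - 8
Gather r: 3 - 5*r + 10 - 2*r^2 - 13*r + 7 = -2*r^2 - 18*r + 20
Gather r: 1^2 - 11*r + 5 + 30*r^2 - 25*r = 30*r^2 - 36*r + 6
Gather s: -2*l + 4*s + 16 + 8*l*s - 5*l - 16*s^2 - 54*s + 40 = -7*l - 16*s^2 + s*(8*l - 50) + 56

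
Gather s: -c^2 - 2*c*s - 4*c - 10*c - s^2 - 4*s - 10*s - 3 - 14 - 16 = -c^2 - 14*c - s^2 + s*(-2*c - 14) - 33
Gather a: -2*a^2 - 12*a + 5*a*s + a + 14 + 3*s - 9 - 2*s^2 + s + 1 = -2*a^2 + a*(5*s - 11) - 2*s^2 + 4*s + 6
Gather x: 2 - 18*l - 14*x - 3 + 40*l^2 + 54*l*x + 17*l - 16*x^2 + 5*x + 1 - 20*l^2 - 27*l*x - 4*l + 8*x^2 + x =20*l^2 - 5*l - 8*x^2 + x*(27*l - 8)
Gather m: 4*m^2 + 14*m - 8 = 4*m^2 + 14*m - 8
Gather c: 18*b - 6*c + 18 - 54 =18*b - 6*c - 36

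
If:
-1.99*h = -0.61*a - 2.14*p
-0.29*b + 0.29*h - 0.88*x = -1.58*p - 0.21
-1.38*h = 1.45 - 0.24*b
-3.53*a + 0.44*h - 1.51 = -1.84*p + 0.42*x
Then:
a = -3.10740390544707*x - 5.32630900993491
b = -32.5559782704449*x - 47.6495488670288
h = -5.66190926442519*x - 9.33760270151226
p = -4.3792911466745*x - 7.16485087848089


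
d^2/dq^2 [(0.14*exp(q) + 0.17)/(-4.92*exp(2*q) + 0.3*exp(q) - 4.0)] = (-3.388896*exp(4*q) - 16.666992*exp(3*q) + 17.28396*exp(2*q) + 13.1991*exp(q) - 2.444)*exp(q)/(119.095488*exp(6*q) - 21.78576*exp(5*q) + 291.8052*exp(4*q) - 35.451*exp(3*q) + 237.24*exp(2*q) - 14.4*exp(q) + 64.0)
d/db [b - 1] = 1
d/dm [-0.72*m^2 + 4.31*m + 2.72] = 4.31 - 1.44*m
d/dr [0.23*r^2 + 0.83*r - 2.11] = 0.46*r + 0.83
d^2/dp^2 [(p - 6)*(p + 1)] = 2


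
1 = 1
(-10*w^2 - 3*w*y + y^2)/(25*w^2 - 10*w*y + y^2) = (2*w + y)/(-5*w + y)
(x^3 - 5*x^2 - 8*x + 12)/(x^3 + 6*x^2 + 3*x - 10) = (x - 6)/(x + 5)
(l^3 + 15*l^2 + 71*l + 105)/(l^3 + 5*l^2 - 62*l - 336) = (l^2 + 8*l + 15)/(l^2 - 2*l - 48)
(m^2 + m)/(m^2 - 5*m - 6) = m/(m - 6)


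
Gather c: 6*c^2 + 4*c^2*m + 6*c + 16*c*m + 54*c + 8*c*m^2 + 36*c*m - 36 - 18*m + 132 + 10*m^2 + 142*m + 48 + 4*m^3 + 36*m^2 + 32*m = c^2*(4*m + 6) + c*(8*m^2 + 52*m + 60) + 4*m^3 + 46*m^2 + 156*m + 144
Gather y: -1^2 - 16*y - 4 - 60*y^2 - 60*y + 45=-60*y^2 - 76*y + 40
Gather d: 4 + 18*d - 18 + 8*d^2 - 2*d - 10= 8*d^2 + 16*d - 24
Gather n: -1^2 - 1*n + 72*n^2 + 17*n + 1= 72*n^2 + 16*n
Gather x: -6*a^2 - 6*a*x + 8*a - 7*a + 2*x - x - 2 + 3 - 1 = -6*a^2 + a + x*(1 - 6*a)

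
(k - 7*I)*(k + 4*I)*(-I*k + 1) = -I*k^3 - 2*k^2 - 31*I*k + 28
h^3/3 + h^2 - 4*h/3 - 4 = (h/3 + 1)*(h - 2)*(h + 2)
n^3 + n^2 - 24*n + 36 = (n - 3)*(n - 2)*(n + 6)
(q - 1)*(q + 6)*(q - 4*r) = q^3 - 4*q^2*r + 5*q^2 - 20*q*r - 6*q + 24*r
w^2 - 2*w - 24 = (w - 6)*(w + 4)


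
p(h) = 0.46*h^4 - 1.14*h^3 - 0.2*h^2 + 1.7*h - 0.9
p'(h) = 1.84*h^3 - 3.42*h^2 - 0.4*h + 1.7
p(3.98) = 46.25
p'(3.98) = 61.94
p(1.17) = -0.15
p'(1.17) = -0.50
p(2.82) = 5.83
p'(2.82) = 14.64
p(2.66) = 3.78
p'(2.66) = 11.07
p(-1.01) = -1.17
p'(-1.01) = -3.28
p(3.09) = 10.75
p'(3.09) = 22.10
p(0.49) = -0.22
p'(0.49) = 0.90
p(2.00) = -0.06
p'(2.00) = 1.94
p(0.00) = -0.90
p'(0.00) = 1.70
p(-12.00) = 11458.38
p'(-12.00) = -3665.50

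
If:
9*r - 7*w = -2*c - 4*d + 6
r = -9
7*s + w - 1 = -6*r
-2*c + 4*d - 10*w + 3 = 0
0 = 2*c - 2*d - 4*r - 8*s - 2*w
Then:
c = 1689/74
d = 709/74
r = -9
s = 293/37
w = -16/37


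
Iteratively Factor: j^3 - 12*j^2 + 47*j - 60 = (j - 5)*(j^2 - 7*j + 12) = (j - 5)*(j - 4)*(j - 3)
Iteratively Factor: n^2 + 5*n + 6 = (n + 3)*(n + 2)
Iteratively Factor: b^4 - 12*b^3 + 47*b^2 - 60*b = (b - 5)*(b^3 - 7*b^2 + 12*b) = (b - 5)*(b - 4)*(b^2 - 3*b) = b*(b - 5)*(b - 4)*(b - 3)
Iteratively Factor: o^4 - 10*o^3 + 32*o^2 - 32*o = (o)*(o^3 - 10*o^2 + 32*o - 32) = o*(o - 4)*(o^2 - 6*o + 8) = o*(o - 4)^2*(o - 2)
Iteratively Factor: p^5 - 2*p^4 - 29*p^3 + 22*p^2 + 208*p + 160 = (p - 5)*(p^4 + 3*p^3 - 14*p^2 - 48*p - 32) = (p - 5)*(p + 4)*(p^3 - p^2 - 10*p - 8) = (p - 5)*(p - 4)*(p + 4)*(p^2 + 3*p + 2) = (p - 5)*(p - 4)*(p + 1)*(p + 4)*(p + 2)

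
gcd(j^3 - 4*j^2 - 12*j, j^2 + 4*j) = j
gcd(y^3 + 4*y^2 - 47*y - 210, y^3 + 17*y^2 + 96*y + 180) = y^2 + 11*y + 30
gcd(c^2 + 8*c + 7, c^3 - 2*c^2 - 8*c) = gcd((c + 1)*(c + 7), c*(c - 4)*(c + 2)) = 1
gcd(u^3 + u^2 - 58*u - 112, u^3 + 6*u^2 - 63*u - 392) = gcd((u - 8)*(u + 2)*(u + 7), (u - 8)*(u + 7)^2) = u^2 - u - 56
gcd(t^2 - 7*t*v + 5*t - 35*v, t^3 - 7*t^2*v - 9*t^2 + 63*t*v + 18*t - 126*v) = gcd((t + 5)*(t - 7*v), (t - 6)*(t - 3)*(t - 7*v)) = t - 7*v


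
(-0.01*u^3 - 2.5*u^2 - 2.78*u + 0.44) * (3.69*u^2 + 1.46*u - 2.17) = -0.0369*u^5 - 9.2396*u^4 - 13.8865*u^3 + 2.9898*u^2 + 6.675*u - 0.9548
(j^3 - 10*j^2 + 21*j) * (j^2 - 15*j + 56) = j^5 - 25*j^4 + 227*j^3 - 875*j^2 + 1176*j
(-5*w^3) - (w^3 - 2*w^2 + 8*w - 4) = -6*w^3 + 2*w^2 - 8*w + 4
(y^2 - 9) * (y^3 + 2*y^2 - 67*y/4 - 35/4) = y^5 + 2*y^4 - 103*y^3/4 - 107*y^2/4 + 603*y/4 + 315/4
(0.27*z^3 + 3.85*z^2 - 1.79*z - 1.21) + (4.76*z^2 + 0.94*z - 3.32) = 0.27*z^3 + 8.61*z^2 - 0.85*z - 4.53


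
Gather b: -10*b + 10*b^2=10*b^2 - 10*b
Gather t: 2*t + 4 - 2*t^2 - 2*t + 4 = 8 - 2*t^2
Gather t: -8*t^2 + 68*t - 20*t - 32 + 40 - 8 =-8*t^2 + 48*t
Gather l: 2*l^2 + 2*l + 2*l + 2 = 2*l^2 + 4*l + 2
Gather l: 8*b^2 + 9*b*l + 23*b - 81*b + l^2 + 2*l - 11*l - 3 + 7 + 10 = 8*b^2 - 58*b + l^2 + l*(9*b - 9) + 14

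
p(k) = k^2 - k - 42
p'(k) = 2*k - 1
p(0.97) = -42.03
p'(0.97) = 0.94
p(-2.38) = -33.96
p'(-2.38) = -5.76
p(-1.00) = -40.00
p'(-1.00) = -3.00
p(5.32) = -19.02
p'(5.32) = 9.64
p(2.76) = -37.14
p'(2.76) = 4.52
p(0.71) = -42.21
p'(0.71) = 0.42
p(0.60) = -42.24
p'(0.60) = 0.20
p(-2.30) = -34.41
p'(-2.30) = -5.60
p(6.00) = -12.00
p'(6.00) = 11.00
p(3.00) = -36.00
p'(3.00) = 5.00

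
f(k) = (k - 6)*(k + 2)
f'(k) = 2*k - 4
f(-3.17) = 10.73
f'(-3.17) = -10.34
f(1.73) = -15.93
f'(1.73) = -0.54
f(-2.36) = 3.01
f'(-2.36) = -8.72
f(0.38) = -13.38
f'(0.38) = -3.24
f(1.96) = -16.00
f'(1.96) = -0.08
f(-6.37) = 54.06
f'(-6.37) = -16.74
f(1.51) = -15.76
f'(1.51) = -0.98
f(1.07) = -15.14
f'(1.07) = -1.86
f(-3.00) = 9.00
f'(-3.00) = -10.00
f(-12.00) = 180.00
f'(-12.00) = -28.00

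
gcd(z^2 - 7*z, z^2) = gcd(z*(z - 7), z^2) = z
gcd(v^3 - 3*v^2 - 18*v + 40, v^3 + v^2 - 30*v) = v - 5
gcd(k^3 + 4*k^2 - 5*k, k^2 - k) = k^2 - k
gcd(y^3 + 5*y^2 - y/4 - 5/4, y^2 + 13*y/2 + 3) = y + 1/2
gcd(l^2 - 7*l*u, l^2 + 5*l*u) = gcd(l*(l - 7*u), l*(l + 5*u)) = l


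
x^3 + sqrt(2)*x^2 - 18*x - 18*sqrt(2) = (x - 3*sqrt(2))*(x + sqrt(2))*(x + 3*sqrt(2))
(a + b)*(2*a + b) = 2*a^2 + 3*a*b + b^2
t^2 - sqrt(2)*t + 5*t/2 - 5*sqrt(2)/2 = (t + 5/2)*(t - sqrt(2))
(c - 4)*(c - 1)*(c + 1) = c^3 - 4*c^2 - c + 4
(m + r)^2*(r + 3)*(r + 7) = m^2*r^2 + 10*m^2*r + 21*m^2 + 2*m*r^3 + 20*m*r^2 + 42*m*r + r^4 + 10*r^3 + 21*r^2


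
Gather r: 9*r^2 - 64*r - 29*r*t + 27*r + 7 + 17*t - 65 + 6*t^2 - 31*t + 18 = 9*r^2 + r*(-29*t - 37) + 6*t^2 - 14*t - 40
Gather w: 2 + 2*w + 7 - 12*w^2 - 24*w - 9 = -12*w^2 - 22*w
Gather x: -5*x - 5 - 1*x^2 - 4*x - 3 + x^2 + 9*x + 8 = 0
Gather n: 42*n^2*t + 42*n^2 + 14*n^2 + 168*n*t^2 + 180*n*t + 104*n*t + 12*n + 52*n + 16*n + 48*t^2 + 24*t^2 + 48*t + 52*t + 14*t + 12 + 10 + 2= n^2*(42*t + 56) + n*(168*t^2 + 284*t + 80) + 72*t^2 + 114*t + 24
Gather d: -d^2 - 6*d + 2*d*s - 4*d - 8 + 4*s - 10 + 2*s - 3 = -d^2 + d*(2*s - 10) + 6*s - 21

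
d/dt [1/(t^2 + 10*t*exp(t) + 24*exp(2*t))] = 2*(-5*t*exp(t) - t - 24*exp(2*t) - 5*exp(t))/(t^2 + 10*t*exp(t) + 24*exp(2*t))^2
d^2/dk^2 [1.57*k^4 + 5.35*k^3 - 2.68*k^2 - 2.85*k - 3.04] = 18.84*k^2 + 32.1*k - 5.36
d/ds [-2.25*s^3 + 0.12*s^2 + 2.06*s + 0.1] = -6.75*s^2 + 0.24*s + 2.06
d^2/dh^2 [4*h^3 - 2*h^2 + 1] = 24*h - 4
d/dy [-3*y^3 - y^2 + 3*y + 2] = -9*y^2 - 2*y + 3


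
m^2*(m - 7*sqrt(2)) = m^3 - 7*sqrt(2)*m^2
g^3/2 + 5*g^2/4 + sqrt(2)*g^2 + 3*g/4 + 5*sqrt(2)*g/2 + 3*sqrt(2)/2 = (g/2 + 1/2)*(g + 3/2)*(g + 2*sqrt(2))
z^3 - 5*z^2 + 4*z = z*(z - 4)*(z - 1)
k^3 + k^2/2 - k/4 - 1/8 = (k - 1/2)*(k + 1/2)^2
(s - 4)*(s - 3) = s^2 - 7*s + 12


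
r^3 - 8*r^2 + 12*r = r*(r - 6)*(r - 2)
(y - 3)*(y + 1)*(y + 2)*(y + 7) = y^4 + 7*y^3 - 7*y^2 - 55*y - 42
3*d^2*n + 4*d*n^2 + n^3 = n*(d + n)*(3*d + n)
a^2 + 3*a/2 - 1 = (a - 1/2)*(a + 2)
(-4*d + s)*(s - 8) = -4*d*s + 32*d + s^2 - 8*s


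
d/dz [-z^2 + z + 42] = 1 - 2*z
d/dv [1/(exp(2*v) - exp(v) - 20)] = (1 - 2*exp(v))*exp(v)/(-exp(2*v) + exp(v) + 20)^2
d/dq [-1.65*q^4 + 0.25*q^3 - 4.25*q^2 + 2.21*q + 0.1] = -6.6*q^3 + 0.75*q^2 - 8.5*q + 2.21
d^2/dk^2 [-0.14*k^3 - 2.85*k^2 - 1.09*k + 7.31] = -0.84*k - 5.7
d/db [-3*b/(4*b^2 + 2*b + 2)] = 3*(2*b^2 - 1)/(2*(4*b^4 + 4*b^3 + 5*b^2 + 2*b + 1))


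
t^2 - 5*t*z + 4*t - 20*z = (t + 4)*(t - 5*z)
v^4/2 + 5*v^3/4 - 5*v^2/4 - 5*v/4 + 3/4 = (v/2 + 1/2)*(v - 1)*(v - 1/2)*(v + 3)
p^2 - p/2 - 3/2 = (p - 3/2)*(p + 1)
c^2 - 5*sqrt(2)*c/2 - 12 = (c - 4*sqrt(2))*(c + 3*sqrt(2)/2)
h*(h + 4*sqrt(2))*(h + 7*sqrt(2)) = h^3 + 11*sqrt(2)*h^2 + 56*h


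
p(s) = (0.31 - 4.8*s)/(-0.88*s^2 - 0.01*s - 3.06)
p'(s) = (0.31 - 4.8*s)*(1.76*s + 0.01)/(-0.88*s^2 - 0.01*s - 3.06)^2 - 4.8/(-0.88*s^2 - 0.01*s - 3.06)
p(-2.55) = -1.43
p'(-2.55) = -0.18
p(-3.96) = -1.15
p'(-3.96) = -0.19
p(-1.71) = -1.52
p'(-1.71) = 0.04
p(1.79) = 1.40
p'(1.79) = 0.06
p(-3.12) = -1.32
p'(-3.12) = -0.21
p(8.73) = 0.59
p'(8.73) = -0.06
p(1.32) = 1.31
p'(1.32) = 0.38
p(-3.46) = -1.25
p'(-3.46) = -0.21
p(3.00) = 1.28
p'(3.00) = -0.18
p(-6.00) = -0.84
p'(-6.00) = -0.12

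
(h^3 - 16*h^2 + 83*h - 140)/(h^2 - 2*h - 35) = (h^2 - 9*h + 20)/(h + 5)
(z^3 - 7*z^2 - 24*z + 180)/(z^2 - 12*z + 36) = z + 5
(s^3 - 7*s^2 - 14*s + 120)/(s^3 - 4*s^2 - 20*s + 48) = (s - 5)/(s - 2)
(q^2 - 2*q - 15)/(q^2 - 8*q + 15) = (q + 3)/(q - 3)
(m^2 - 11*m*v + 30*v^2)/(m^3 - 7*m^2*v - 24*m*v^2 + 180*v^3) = (-m + 5*v)/(-m^2 + m*v + 30*v^2)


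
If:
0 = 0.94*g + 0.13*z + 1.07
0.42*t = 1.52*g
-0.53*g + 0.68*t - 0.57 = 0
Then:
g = 0.30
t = 1.07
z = -10.37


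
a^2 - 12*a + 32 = (a - 8)*(a - 4)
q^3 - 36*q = q*(q - 6)*(q + 6)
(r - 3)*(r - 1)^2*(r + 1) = r^4 - 4*r^3 + 2*r^2 + 4*r - 3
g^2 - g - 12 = (g - 4)*(g + 3)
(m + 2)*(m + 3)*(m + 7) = m^3 + 12*m^2 + 41*m + 42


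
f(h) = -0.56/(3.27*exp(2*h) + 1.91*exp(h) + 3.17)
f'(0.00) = 0.07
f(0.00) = -0.07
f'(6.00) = 0.00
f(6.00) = 0.00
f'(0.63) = 0.04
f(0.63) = -0.03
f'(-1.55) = 0.03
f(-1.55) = -0.15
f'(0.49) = 0.05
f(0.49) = -0.04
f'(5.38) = 0.00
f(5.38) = -0.00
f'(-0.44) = 0.07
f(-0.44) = -0.10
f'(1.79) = 0.01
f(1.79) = -0.00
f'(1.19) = 0.02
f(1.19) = -0.01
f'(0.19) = 0.06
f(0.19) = -0.05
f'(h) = -0.56*(-6.54*exp(2*h) - 1.91*exp(h))/(3.27*exp(2*h) + 1.91*exp(h) + 3.17)^2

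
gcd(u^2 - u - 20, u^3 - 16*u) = u + 4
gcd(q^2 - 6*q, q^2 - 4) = 1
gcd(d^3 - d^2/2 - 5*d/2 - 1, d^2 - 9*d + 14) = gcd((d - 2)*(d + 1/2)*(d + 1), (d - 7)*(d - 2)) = d - 2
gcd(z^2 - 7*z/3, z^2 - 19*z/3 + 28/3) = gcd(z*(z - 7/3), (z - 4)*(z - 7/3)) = z - 7/3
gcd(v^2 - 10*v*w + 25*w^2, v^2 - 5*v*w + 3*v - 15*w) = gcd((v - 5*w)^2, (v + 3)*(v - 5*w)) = v - 5*w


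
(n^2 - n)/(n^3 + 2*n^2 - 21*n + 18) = n/(n^2 + 3*n - 18)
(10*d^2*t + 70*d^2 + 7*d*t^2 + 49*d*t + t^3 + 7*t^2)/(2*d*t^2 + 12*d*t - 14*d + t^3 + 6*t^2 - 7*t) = (5*d + t)/(t - 1)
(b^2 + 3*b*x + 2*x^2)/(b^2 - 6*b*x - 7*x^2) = (-b - 2*x)/(-b + 7*x)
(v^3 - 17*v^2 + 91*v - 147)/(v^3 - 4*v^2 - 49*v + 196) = (v^2 - 10*v + 21)/(v^2 + 3*v - 28)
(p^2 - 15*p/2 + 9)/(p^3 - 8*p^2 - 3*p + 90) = (p - 3/2)/(p^2 - 2*p - 15)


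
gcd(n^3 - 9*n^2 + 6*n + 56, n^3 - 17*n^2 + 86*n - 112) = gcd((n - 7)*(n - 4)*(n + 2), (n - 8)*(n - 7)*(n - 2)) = n - 7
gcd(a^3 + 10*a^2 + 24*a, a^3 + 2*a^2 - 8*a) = a^2 + 4*a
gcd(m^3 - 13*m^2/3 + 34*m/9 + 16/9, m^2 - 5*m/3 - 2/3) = m^2 - 5*m/3 - 2/3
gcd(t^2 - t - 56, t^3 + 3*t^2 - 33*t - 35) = t + 7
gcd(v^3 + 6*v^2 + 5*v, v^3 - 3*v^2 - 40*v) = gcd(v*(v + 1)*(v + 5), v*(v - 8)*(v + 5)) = v^2 + 5*v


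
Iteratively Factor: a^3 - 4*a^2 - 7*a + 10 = (a - 1)*(a^2 - 3*a - 10) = (a - 1)*(a + 2)*(a - 5)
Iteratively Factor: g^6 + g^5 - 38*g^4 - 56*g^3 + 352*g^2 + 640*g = (g)*(g^5 + g^4 - 38*g^3 - 56*g^2 + 352*g + 640) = g*(g - 5)*(g^4 + 6*g^3 - 8*g^2 - 96*g - 128) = g*(g - 5)*(g + 2)*(g^3 + 4*g^2 - 16*g - 64) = g*(g - 5)*(g - 4)*(g + 2)*(g^2 + 8*g + 16) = g*(g - 5)*(g - 4)*(g + 2)*(g + 4)*(g + 4)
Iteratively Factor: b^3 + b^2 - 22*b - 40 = (b - 5)*(b^2 + 6*b + 8) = (b - 5)*(b + 4)*(b + 2)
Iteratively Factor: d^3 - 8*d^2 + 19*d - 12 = (d - 3)*(d^2 - 5*d + 4) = (d - 3)*(d - 1)*(d - 4)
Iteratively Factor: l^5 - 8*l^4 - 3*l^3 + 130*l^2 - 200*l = (l - 5)*(l^4 - 3*l^3 - 18*l^2 + 40*l) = (l - 5)^2*(l^3 + 2*l^2 - 8*l) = (l - 5)^2*(l + 4)*(l^2 - 2*l) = (l - 5)^2*(l - 2)*(l + 4)*(l)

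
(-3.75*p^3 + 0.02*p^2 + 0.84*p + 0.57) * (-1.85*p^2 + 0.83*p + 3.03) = 6.9375*p^5 - 3.1495*p^4 - 12.8999*p^3 - 0.2967*p^2 + 3.0183*p + 1.7271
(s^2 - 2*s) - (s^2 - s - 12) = 12 - s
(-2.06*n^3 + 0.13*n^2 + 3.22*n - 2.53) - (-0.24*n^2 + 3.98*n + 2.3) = -2.06*n^3 + 0.37*n^2 - 0.76*n - 4.83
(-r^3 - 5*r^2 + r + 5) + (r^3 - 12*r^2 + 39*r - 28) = -17*r^2 + 40*r - 23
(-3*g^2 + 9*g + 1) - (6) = -3*g^2 + 9*g - 5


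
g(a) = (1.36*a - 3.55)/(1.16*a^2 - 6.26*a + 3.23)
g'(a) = (6.26 - 2.32*a)*(1.36*a - 3.55)/(1.16*a^2 - 6.26*a + 3.23)^2 + 1.36/(1.16*a^2 - 6.26*a + 3.23)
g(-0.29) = -0.77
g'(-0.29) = -0.77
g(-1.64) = -0.35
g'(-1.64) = -0.13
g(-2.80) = -0.25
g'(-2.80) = -0.06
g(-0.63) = -0.58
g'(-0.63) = -0.41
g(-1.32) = -0.40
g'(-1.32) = -0.17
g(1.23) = 0.69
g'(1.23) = -1.37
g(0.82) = 2.17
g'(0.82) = -9.62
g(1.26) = 0.65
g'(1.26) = -1.26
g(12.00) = 0.13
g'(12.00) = -0.02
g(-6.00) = -0.14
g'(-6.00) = -0.02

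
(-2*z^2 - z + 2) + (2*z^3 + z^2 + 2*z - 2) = 2*z^3 - z^2 + z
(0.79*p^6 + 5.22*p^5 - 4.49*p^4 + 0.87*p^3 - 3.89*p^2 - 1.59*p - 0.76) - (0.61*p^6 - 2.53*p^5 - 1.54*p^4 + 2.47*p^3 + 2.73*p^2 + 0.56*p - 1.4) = 0.18*p^6 + 7.75*p^5 - 2.95*p^4 - 1.6*p^3 - 6.62*p^2 - 2.15*p + 0.64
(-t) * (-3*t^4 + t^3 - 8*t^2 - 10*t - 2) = 3*t^5 - t^4 + 8*t^3 + 10*t^2 + 2*t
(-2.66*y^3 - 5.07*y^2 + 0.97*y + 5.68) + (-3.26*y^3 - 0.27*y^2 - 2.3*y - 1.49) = -5.92*y^3 - 5.34*y^2 - 1.33*y + 4.19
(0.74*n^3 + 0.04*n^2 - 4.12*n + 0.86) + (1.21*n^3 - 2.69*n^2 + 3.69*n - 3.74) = 1.95*n^3 - 2.65*n^2 - 0.43*n - 2.88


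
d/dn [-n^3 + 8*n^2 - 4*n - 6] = -3*n^2 + 16*n - 4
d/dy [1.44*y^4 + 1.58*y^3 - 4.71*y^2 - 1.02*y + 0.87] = 5.76*y^3 + 4.74*y^2 - 9.42*y - 1.02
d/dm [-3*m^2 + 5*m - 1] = 5 - 6*m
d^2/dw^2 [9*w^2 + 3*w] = 18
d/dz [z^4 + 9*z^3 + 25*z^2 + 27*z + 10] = 4*z^3 + 27*z^2 + 50*z + 27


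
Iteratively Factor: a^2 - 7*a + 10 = (a - 2)*(a - 5)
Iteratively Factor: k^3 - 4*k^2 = (k)*(k^2 - 4*k) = k*(k - 4)*(k)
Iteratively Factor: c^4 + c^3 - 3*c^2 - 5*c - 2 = (c - 2)*(c^3 + 3*c^2 + 3*c + 1) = (c - 2)*(c + 1)*(c^2 + 2*c + 1) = (c - 2)*(c + 1)^2*(c + 1)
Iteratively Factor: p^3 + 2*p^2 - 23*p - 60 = (p - 5)*(p^2 + 7*p + 12) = (p - 5)*(p + 3)*(p + 4)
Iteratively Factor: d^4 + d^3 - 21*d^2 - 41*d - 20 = (d + 1)*(d^3 - 21*d - 20) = (d + 1)*(d + 4)*(d^2 - 4*d - 5) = (d - 5)*(d + 1)*(d + 4)*(d + 1)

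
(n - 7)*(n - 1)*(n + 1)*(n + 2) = n^4 - 5*n^3 - 15*n^2 + 5*n + 14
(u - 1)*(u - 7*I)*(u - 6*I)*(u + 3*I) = u^4 - u^3 - 10*I*u^3 - 3*u^2 + 10*I*u^2 + 3*u - 126*I*u + 126*I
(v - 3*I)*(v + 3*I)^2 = v^3 + 3*I*v^2 + 9*v + 27*I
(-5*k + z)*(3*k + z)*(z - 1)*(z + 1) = -15*k^2*z^2 + 15*k^2 - 2*k*z^3 + 2*k*z + z^4 - z^2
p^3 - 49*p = p*(p - 7)*(p + 7)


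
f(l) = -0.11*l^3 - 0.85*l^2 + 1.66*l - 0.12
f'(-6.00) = -0.02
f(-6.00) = -16.92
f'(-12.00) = -25.46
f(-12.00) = 47.64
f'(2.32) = -4.06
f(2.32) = -2.22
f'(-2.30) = 3.82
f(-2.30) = -7.10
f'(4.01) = -10.46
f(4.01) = -14.22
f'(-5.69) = 0.65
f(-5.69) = -16.82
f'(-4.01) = 3.17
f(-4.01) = -13.35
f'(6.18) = -21.45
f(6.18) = -48.29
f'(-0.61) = 2.57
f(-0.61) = -1.42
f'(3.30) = -7.54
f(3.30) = -7.85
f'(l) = -0.33*l^2 - 1.7*l + 1.66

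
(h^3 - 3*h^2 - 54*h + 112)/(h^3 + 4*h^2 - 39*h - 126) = (h^2 - 10*h + 16)/(h^2 - 3*h - 18)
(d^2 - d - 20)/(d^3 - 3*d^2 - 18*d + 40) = 1/(d - 2)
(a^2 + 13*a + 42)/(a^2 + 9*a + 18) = (a + 7)/(a + 3)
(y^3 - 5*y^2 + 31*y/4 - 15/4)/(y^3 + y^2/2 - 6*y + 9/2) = (y - 5/2)/(y + 3)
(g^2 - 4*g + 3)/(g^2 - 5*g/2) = 2*(g^2 - 4*g + 3)/(g*(2*g - 5))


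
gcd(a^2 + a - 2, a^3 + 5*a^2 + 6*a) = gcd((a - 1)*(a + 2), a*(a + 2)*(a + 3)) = a + 2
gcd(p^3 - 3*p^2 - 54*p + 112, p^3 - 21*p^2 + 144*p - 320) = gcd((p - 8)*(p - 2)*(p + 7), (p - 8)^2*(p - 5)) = p - 8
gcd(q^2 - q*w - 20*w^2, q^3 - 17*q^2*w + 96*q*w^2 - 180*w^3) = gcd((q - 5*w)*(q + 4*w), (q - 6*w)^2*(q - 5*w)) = q - 5*w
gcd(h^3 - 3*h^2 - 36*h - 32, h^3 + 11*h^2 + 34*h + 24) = h^2 + 5*h + 4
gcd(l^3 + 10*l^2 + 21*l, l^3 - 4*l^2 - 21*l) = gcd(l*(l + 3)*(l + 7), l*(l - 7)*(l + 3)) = l^2 + 3*l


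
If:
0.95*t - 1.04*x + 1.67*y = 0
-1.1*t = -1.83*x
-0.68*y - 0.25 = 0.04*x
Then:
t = 2.31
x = 1.39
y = -0.45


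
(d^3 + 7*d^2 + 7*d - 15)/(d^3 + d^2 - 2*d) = (d^2 + 8*d + 15)/(d*(d + 2))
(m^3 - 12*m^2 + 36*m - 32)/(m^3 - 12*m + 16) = (m - 8)/(m + 4)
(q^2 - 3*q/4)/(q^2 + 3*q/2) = (4*q - 3)/(2*(2*q + 3))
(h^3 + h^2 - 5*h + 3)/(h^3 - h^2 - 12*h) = (h^2 - 2*h + 1)/(h*(h - 4))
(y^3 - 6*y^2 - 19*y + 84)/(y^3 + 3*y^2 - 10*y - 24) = (y - 7)/(y + 2)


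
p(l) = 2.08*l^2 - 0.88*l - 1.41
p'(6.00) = 24.08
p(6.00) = 68.19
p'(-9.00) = -38.32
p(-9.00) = 174.99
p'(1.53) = 5.48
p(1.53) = 2.11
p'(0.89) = 2.82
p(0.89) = -0.55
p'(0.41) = 0.83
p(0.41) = -1.42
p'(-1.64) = -7.70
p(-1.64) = 5.63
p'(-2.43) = -10.99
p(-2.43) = 13.01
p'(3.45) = 13.47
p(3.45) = 20.31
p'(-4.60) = -20.02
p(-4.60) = 46.65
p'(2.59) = 9.89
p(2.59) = 10.26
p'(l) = 4.16*l - 0.88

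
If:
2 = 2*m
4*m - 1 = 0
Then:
No Solution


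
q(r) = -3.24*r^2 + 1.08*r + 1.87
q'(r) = 1.08 - 6.48*r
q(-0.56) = 0.25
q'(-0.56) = 4.71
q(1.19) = -1.43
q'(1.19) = -6.63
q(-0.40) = 0.92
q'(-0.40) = 3.67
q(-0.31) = 1.22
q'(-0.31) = 3.09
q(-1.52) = -7.26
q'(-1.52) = 10.93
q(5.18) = -79.47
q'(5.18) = -32.49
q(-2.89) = -28.31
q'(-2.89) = 19.81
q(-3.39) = -39.03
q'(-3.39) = 23.05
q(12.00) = -451.73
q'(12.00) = -76.68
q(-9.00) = -270.29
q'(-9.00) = 59.40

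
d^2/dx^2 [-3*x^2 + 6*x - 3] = -6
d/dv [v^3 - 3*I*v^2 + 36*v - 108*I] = 3*v^2 - 6*I*v + 36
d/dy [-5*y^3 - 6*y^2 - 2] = 3*y*(-5*y - 4)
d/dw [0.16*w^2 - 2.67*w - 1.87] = 0.32*w - 2.67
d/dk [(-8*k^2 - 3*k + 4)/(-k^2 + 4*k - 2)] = 5*(-7*k^2 + 8*k - 2)/(k^4 - 8*k^3 + 20*k^2 - 16*k + 4)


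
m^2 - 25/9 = (m - 5/3)*(m + 5/3)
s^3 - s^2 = s^2*(s - 1)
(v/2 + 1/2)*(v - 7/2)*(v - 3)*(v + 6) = v^4/2 + v^3/4 - 29*v^2/2 + 69*v/4 + 63/2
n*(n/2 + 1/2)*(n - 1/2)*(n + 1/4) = n^4/2 + 3*n^3/8 - 3*n^2/16 - n/16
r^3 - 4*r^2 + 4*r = r*(r - 2)^2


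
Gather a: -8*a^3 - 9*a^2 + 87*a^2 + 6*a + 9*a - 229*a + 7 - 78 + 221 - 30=-8*a^3 + 78*a^2 - 214*a + 120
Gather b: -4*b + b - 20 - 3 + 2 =-3*b - 21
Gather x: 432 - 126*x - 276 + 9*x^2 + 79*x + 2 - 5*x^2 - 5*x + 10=4*x^2 - 52*x + 168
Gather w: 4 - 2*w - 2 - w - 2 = -3*w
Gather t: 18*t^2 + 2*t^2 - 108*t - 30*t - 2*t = 20*t^2 - 140*t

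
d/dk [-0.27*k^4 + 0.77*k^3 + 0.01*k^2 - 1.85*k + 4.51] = -1.08*k^3 + 2.31*k^2 + 0.02*k - 1.85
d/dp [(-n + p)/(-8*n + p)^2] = (6*n + p)/(8*n - p)^3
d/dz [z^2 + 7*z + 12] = 2*z + 7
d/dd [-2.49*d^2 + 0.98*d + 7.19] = 0.98 - 4.98*d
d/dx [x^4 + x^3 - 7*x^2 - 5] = x*(4*x^2 + 3*x - 14)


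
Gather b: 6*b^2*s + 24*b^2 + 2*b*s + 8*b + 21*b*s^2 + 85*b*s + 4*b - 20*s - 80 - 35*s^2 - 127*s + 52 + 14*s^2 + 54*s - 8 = b^2*(6*s + 24) + b*(21*s^2 + 87*s + 12) - 21*s^2 - 93*s - 36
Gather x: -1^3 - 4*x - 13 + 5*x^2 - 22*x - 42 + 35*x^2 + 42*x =40*x^2 + 16*x - 56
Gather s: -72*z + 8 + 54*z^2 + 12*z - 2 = 54*z^2 - 60*z + 6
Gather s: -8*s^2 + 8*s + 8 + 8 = -8*s^2 + 8*s + 16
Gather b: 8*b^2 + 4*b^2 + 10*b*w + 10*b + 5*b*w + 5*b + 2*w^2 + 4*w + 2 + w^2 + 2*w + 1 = 12*b^2 + b*(15*w + 15) + 3*w^2 + 6*w + 3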